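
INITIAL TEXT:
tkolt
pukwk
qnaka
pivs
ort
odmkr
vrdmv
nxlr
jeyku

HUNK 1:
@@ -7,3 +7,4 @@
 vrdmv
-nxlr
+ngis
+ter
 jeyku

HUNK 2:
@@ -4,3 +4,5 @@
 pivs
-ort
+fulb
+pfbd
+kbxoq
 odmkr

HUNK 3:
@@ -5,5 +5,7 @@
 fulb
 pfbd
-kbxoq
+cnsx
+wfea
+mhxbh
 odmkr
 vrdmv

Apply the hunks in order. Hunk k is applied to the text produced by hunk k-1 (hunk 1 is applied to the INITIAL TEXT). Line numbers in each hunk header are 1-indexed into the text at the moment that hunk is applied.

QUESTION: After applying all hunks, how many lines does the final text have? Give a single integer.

Answer: 14

Derivation:
Hunk 1: at line 7 remove [nxlr] add [ngis,ter] -> 10 lines: tkolt pukwk qnaka pivs ort odmkr vrdmv ngis ter jeyku
Hunk 2: at line 4 remove [ort] add [fulb,pfbd,kbxoq] -> 12 lines: tkolt pukwk qnaka pivs fulb pfbd kbxoq odmkr vrdmv ngis ter jeyku
Hunk 3: at line 5 remove [kbxoq] add [cnsx,wfea,mhxbh] -> 14 lines: tkolt pukwk qnaka pivs fulb pfbd cnsx wfea mhxbh odmkr vrdmv ngis ter jeyku
Final line count: 14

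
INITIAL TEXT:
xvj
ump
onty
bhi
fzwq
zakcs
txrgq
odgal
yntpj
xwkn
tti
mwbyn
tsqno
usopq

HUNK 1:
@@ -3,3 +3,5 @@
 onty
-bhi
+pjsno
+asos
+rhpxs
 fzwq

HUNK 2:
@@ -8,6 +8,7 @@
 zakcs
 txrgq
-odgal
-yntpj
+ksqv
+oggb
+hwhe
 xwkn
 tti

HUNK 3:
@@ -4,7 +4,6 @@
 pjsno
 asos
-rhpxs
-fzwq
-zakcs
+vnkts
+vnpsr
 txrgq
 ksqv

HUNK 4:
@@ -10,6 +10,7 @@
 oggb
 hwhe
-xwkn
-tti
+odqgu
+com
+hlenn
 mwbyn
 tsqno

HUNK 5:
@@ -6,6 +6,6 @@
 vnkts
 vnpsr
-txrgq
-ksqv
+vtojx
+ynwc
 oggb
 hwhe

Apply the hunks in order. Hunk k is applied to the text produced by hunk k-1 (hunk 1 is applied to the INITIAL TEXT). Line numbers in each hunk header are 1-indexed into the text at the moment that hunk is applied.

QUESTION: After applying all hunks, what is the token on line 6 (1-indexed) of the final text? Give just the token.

Hunk 1: at line 3 remove [bhi] add [pjsno,asos,rhpxs] -> 16 lines: xvj ump onty pjsno asos rhpxs fzwq zakcs txrgq odgal yntpj xwkn tti mwbyn tsqno usopq
Hunk 2: at line 8 remove [odgal,yntpj] add [ksqv,oggb,hwhe] -> 17 lines: xvj ump onty pjsno asos rhpxs fzwq zakcs txrgq ksqv oggb hwhe xwkn tti mwbyn tsqno usopq
Hunk 3: at line 4 remove [rhpxs,fzwq,zakcs] add [vnkts,vnpsr] -> 16 lines: xvj ump onty pjsno asos vnkts vnpsr txrgq ksqv oggb hwhe xwkn tti mwbyn tsqno usopq
Hunk 4: at line 10 remove [xwkn,tti] add [odqgu,com,hlenn] -> 17 lines: xvj ump onty pjsno asos vnkts vnpsr txrgq ksqv oggb hwhe odqgu com hlenn mwbyn tsqno usopq
Hunk 5: at line 6 remove [txrgq,ksqv] add [vtojx,ynwc] -> 17 lines: xvj ump onty pjsno asos vnkts vnpsr vtojx ynwc oggb hwhe odqgu com hlenn mwbyn tsqno usopq
Final line 6: vnkts

Answer: vnkts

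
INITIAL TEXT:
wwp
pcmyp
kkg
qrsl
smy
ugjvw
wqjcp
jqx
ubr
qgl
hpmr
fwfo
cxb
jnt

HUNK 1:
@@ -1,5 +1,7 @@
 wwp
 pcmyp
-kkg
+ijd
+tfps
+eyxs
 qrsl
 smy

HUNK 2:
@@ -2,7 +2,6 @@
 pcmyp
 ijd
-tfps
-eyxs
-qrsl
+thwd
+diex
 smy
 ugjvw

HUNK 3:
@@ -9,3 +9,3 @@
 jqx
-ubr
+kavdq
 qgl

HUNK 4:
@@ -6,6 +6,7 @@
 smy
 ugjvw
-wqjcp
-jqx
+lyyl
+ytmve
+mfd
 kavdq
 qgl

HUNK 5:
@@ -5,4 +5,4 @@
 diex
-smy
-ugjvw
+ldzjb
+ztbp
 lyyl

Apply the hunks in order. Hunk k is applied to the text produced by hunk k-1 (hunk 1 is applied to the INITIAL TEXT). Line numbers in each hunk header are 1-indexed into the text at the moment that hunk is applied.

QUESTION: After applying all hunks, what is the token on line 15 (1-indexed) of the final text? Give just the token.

Hunk 1: at line 1 remove [kkg] add [ijd,tfps,eyxs] -> 16 lines: wwp pcmyp ijd tfps eyxs qrsl smy ugjvw wqjcp jqx ubr qgl hpmr fwfo cxb jnt
Hunk 2: at line 2 remove [tfps,eyxs,qrsl] add [thwd,diex] -> 15 lines: wwp pcmyp ijd thwd diex smy ugjvw wqjcp jqx ubr qgl hpmr fwfo cxb jnt
Hunk 3: at line 9 remove [ubr] add [kavdq] -> 15 lines: wwp pcmyp ijd thwd diex smy ugjvw wqjcp jqx kavdq qgl hpmr fwfo cxb jnt
Hunk 4: at line 6 remove [wqjcp,jqx] add [lyyl,ytmve,mfd] -> 16 lines: wwp pcmyp ijd thwd diex smy ugjvw lyyl ytmve mfd kavdq qgl hpmr fwfo cxb jnt
Hunk 5: at line 5 remove [smy,ugjvw] add [ldzjb,ztbp] -> 16 lines: wwp pcmyp ijd thwd diex ldzjb ztbp lyyl ytmve mfd kavdq qgl hpmr fwfo cxb jnt
Final line 15: cxb

Answer: cxb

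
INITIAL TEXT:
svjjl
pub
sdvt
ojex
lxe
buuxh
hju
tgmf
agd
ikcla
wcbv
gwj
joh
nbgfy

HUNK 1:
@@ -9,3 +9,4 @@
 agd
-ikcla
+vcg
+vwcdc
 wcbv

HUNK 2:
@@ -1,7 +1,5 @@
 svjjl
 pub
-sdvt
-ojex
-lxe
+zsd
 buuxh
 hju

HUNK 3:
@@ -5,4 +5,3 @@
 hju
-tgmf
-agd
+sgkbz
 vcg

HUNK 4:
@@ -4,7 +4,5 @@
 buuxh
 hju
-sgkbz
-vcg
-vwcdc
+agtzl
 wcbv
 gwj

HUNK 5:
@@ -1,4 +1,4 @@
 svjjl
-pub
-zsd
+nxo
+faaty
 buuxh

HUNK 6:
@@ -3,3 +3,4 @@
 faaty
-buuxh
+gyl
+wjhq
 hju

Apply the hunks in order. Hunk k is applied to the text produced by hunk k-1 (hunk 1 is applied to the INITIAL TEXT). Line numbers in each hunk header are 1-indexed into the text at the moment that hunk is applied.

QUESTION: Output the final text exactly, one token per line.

Answer: svjjl
nxo
faaty
gyl
wjhq
hju
agtzl
wcbv
gwj
joh
nbgfy

Derivation:
Hunk 1: at line 9 remove [ikcla] add [vcg,vwcdc] -> 15 lines: svjjl pub sdvt ojex lxe buuxh hju tgmf agd vcg vwcdc wcbv gwj joh nbgfy
Hunk 2: at line 1 remove [sdvt,ojex,lxe] add [zsd] -> 13 lines: svjjl pub zsd buuxh hju tgmf agd vcg vwcdc wcbv gwj joh nbgfy
Hunk 3: at line 5 remove [tgmf,agd] add [sgkbz] -> 12 lines: svjjl pub zsd buuxh hju sgkbz vcg vwcdc wcbv gwj joh nbgfy
Hunk 4: at line 4 remove [sgkbz,vcg,vwcdc] add [agtzl] -> 10 lines: svjjl pub zsd buuxh hju agtzl wcbv gwj joh nbgfy
Hunk 5: at line 1 remove [pub,zsd] add [nxo,faaty] -> 10 lines: svjjl nxo faaty buuxh hju agtzl wcbv gwj joh nbgfy
Hunk 6: at line 3 remove [buuxh] add [gyl,wjhq] -> 11 lines: svjjl nxo faaty gyl wjhq hju agtzl wcbv gwj joh nbgfy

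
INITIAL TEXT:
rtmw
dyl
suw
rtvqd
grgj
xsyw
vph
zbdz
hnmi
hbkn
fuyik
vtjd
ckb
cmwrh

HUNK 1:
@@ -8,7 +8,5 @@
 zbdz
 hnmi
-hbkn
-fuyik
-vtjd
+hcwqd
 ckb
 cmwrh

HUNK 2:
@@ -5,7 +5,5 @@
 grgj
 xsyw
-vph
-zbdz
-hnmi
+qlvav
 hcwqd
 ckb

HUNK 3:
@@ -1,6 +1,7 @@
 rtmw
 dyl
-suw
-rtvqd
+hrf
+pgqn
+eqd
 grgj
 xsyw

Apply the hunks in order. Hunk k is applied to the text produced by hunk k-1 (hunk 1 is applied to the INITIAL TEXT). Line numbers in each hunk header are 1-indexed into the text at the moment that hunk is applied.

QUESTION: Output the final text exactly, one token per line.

Answer: rtmw
dyl
hrf
pgqn
eqd
grgj
xsyw
qlvav
hcwqd
ckb
cmwrh

Derivation:
Hunk 1: at line 8 remove [hbkn,fuyik,vtjd] add [hcwqd] -> 12 lines: rtmw dyl suw rtvqd grgj xsyw vph zbdz hnmi hcwqd ckb cmwrh
Hunk 2: at line 5 remove [vph,zbdz,hnmi] add [qlvav] -> 10 lines: rtmw dyl suw rtvqd grgj xsyw qlvav hcwqd ckb cmwrh
Hunk 3: at line 1 remove [suw,rtvqd] add [hrf,pgqn,eqd] -> 11 lines: rtmw dyl hrf pgqn eqd grgj xsyw qlvav hcwqd ckb cmwrh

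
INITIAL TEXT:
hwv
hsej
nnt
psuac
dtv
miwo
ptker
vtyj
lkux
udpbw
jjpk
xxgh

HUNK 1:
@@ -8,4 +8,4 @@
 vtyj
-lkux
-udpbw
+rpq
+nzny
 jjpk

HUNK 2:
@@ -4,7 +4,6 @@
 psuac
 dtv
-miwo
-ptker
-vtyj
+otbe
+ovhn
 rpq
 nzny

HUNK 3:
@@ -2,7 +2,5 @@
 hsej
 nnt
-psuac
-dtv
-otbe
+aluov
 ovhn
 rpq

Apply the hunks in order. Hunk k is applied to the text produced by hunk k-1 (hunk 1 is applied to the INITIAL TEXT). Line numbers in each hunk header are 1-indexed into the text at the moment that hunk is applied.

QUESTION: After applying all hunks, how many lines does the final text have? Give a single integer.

Answer: 9

Derivation:
Hunk 1: at line 8 remove [lkux,udpbw] add [rpq,nzny] -> 12 lines: hwv hsej nnt psuac dtv miwo ptker vtyj rpq nzny jjpk xxgh
Hunk 2: at line 4 remove [miwo,ptker,vtyj] add [otbe,ovhn] -> 11 lines: hwv hsej nnt psuac dtv otbe ovhn rpq nzny jjpk xxgh
Hunk 3: at line 2 remove [psuac,dtv,otbe] add [aluov] -> 9 lines: hwv hsej nnt aluov ovhn rpq nzny jjpk xxgh
Final line count: 9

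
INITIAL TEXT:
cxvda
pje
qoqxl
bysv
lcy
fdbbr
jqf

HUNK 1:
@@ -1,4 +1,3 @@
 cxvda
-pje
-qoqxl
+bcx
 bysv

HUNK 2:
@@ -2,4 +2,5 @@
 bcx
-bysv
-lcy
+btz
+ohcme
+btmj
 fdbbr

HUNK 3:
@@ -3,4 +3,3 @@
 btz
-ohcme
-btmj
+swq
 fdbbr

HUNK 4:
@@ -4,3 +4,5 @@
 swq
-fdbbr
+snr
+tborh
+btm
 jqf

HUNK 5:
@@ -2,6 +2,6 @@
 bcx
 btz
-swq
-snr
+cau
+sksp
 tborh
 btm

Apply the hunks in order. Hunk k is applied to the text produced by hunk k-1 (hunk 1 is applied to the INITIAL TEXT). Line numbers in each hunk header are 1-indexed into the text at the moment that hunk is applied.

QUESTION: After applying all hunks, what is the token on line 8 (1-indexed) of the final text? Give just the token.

Answer: jqf

Derivation:
Hunk 1: at line 1 remove [pje,qoqxl] add [bcx] -> 6 lines: cxvda bcx bysv lcy fdbbr jqf
Hunk 2: at line 2 remove [bysv,lcy] add [btz,ohcme,btmj] -> 7 lines: cxvda bcx btz ohcme btmj fdbbr jqf
Hunk 3: at line 3 remove [ohcme,btmj] add [swq] -> 6 lines: cxvda bcx btz swq fdbbr jqf
Hunk 4: at line 4 remove [fdbbr] add [snr,tborh,btm] -> 8 lines: cxvda bcx btz swq snr tborh btm jqf
Hunk 5: at line 2 remove [swq,snr] add [cau,sksp] -> 8 lines: cxvda bcx btz cau sksp tborh btm jqf
Final line 8: jqf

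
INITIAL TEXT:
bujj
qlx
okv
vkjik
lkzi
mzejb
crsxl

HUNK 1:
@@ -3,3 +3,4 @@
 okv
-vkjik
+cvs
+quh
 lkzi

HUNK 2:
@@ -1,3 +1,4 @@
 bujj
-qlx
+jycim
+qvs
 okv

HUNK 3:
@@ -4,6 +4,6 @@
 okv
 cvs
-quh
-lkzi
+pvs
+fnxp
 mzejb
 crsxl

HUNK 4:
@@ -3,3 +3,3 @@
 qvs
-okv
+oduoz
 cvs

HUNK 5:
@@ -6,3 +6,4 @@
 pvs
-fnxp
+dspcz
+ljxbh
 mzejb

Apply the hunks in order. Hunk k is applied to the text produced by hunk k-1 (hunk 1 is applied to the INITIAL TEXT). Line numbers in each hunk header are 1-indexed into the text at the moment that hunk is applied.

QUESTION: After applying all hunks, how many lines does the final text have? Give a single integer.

Answer: 10

Derivation:
Hunk 1: at line 3 remove [vkjik] add [cvs,quh] -> 8 lines: bujj qlx okv cvs quh lkzi mzejb crsxl
Hunk 2: at line 1 remove [qlx] add [jycim,qvs] -> 9 lines: bujj jycim qvs okv cvs quh lkzi mzejb crsxl
Hunk 3: at line 4 remove [quh,lkzi] add [pvs,fnxp] -> 9 lines: bujj jycim qvs okv cvs pvs fnxp mzejb crsxl
Hunk 4: at line 3 remove [okv] add [oduoz] -> 9 lines: bujj jycim qvs oduoz cvs pvs fnxp mzejb crsxl
Hunk 5: at line 6 remove [fnxp] add [dspcz,ljxbh] -> 10 lines: bujj jycim qvs oduoz cvs pvs dspcz ljxbh mzejb crsxl
Final line count: 10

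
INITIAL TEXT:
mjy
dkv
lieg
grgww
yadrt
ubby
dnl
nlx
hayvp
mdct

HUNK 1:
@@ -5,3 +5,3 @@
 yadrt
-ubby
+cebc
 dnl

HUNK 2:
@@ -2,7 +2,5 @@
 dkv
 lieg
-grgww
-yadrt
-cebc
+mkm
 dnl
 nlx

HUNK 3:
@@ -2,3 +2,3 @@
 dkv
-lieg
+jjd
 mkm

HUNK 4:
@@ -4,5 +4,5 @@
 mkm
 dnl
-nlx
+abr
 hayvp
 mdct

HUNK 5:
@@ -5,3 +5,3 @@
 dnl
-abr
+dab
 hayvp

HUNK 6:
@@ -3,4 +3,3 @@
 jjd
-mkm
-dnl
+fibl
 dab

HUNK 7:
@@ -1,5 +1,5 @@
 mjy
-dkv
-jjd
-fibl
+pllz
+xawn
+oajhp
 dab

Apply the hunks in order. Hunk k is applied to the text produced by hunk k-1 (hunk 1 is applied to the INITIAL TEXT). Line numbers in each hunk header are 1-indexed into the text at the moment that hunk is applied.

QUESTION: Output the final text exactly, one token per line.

Hunk 1: at line 5 remove [ubby] add [cebc] -> 10 lines: mjy dkv lieg grgww yadrt cebc dnl nlx hayvp mdct
Hunk 2: at line 2 remove [grgww,yadrt,cebc] add [mkm] -> 8 lines: mjy dkv lieg mkm dnl nlx hayvp mdct
Hunk 3: at line 2 remove [lieg] add [jjd] -> 8 lines: mjy dkv jjd mkm dnl nlx hayvp mdct
Hunk 4: at line 4 remove [nlx] add [abr] -> 8 lines: mjy dkv jjd mkm dnl abr hayvp mdct
Hunk 5: at line 5 remove [abr] add [dab] -> 8 lines: mjy dkv jjd mkm dnl dab hayvp mdct
Hunk 6: at line 3 remove [mkm,dnl] add [fibl] -> 7 lines: mjy dkv jjd fibl dab hayvp mdct
Hunk 7: at line 1 remove [dkv,jjd,fibl] add [pllz,xawn,oajhp] -> 7 lines: mjy pllz xawn oajhp dab hayvp mdct

Answer: mjy
pllz
xawn
oajhp
dab
hayvp
mdct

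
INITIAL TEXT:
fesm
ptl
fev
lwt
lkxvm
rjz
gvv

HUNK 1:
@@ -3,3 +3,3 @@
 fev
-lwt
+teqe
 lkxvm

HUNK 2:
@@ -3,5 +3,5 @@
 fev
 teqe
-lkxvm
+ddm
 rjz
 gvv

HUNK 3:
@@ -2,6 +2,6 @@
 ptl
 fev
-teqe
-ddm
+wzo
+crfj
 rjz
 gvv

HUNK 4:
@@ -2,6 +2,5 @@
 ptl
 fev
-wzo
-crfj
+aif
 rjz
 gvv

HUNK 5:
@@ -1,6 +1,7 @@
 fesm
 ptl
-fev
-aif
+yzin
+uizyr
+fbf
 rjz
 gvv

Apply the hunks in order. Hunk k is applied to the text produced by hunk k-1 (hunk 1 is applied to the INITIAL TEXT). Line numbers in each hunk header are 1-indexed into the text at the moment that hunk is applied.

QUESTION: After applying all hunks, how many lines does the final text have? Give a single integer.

Hunk 1: at line 3 remove [lwt] add [teqe] -> 7 lines: fesm ptl fev teqe lkxvm rjz gvv
Hunk 2: at line 3 remove [lkxvm] add [ddm] -> 7 lines: fesm ptl fev teqe ddm rjz gvv
Hunk 3: at line 2 remove [teqe,ddm] add [wzo,crfj] -> 7 lines: fesm ptl fev wzo crfj rjz gvv
Hunk 4: at line 2 remove [wzo,crfj] add [aif] -> 6 lines: fesm ptl fev aif rjz gvv
Hunk 5: at line 1 remove [fev,aif] add [yzin,uizyr,fbf] -> 7 lines: fesm ptl yzin uizyr fbf rjz gvv
Final line count: 7

Answer: 7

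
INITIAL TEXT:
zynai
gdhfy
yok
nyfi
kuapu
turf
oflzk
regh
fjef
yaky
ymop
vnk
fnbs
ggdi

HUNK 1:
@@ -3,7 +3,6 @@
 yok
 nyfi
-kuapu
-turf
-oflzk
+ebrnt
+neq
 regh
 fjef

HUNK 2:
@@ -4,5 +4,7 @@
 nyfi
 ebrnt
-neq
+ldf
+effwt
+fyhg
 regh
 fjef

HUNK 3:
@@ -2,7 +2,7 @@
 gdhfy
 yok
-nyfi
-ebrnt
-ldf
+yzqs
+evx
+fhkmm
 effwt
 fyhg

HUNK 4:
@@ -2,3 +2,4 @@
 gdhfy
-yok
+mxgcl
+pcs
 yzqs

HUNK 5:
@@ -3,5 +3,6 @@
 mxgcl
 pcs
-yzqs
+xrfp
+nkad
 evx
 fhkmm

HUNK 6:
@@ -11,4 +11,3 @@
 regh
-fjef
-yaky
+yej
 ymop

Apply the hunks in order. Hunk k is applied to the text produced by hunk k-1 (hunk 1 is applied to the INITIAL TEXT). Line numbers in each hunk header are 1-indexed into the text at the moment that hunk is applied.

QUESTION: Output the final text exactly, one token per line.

Hunk 1: at line 3 remove [kuapu,turf,oflzk] add [ebrnt,neq] -> 13 lines: zynai gdhfy yok nyfi ebrnt neq regh fjef yaky ymop vnk fnbs ggdi
Hunk 2: at line 4 remove [neq] add [ldf,effwt,fyhg] -> 15 lines: zynai gdhfy yok nyfi ebrnt ldf effwt fyhg regh fjef yaky ymop vnk fnbs ggdi
Hunk 3: at line 2 remove [nyfi,ebrnt,ldf] add [yzqs,evx,fhkmm] -> 15 lines: zynai gdhfy yok yzqs evx fhkmm effwt fyhg regh fjef yaky ymop vnk fnbs ggdi
Hunk 4: at line 2 remove [yok] add [mxgcl,pcs] -> 16 lines: zynai gdhfy mxgcl pcs yzqs evx fhkmm effwt fyhg regh fjef yaky ymop vnk fnbs ggdi
Hunk 5: at line 3 remove [yzqs] add [xrfp,nkad] -> 17 lines: zynai gdhfy mxgcl pcs xrfp nkad evx fhkmm effwt fyhg regh fjef yaky ymop vnk fnbs ggdi
Hunk 6: at line 11 remove [fjef,yaky] add [yej] -> 16 lines: zynai gdhfy mxgcl pcs xrfp nkad evx fhkmm effwt fyhg regh yej ymop vnk fnbs ggdi

Answer: zynai
gdhfy
mxgcl
pcs
xrfp
nkad
evx
fhkmm
effwt
fyhg
regh
yej
ymop
vnk
fnbs
ggdi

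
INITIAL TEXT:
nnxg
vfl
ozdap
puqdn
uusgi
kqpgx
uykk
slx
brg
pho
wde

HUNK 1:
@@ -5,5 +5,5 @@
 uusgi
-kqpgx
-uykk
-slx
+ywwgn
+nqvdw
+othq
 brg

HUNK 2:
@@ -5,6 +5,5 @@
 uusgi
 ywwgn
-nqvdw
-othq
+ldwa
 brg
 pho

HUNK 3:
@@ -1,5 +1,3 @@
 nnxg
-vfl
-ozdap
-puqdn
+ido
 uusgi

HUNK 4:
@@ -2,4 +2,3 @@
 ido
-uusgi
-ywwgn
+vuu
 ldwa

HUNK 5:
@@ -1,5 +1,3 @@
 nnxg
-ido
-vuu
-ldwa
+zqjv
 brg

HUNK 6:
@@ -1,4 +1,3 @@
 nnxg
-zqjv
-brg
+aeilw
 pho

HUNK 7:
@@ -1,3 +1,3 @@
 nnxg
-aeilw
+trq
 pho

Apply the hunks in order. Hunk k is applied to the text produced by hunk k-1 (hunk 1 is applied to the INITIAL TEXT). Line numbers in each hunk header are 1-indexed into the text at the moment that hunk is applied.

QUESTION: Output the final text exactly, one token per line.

Answer: nnxg
trq
pho
wde

Derivation:
Hunk 1: at line 5 remove [kqpgx,uykk,slx] add [ywwgn,nqvdw,othq] -> 11 lines: nnxg vfl ozdap puqdn uusgi ywwgn nqvdw othq brg pho wde
Hunk 2: at line 5 remove [nqvdw,othq] add [ldwa] -> 10 lines: nnxg vfl ozdap puqdn uusgi ywwgn ldwa brg pho wde
Hunk 3: at line 1 remove [vfl,ozdap,puqdn] add [ido] -> 8 lines: nnxg ido uusgi ywwgn ldwa brg pho wde
Hunk 4: at line 2 remove [uusgi,ywwgn] add [vuu] -> 7 lines: nnxg ido vuu ldwa brg pho wde
Hunk 5: at line 1 remove [ido,vuu,ldwa] add [zqjv] -> 5 lines: nnxg zqjv brg pho wde
Hunk 6: at line 1 remove [zqjv,brg] add [aeilw] -> 4 lines: nnxg aeilw pho wde
Hunk 7: at line 1 remove [aeilw] add [trq] -> 4 lines: nnxg trq pho wde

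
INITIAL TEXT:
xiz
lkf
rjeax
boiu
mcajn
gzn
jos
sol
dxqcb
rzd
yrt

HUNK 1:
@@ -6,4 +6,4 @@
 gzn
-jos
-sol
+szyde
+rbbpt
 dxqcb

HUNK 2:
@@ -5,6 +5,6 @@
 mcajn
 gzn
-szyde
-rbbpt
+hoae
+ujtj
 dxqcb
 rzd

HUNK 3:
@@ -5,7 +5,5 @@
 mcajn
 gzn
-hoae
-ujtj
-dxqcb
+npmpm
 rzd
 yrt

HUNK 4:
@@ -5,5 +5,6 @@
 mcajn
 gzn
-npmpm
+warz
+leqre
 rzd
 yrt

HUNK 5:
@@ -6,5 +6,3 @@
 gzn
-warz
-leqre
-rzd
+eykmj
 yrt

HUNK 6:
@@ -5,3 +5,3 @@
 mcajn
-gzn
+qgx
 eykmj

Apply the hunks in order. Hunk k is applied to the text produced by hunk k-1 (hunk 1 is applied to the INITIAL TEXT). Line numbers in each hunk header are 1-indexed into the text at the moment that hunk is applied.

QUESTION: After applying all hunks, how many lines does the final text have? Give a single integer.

Answer: 8

Derivation:
Hunk 1: at line 6 remove [jos,sol] add [szyde,rbbpt] -> 11 lines: xiz lkf rjeax boiu mcajn gzn szyde rbbpt dxqcb rzd yrt
Hunk 2: at line 5 remove [szyde,rbbpt] add [hoae,ujtj] -> 11 lines: xiz lkf rjeax boiu mcajn gzn hoae ujtj dxqcb rzd yrt
Hunk 3: at line 5 remove [hoae,ujtj,dxqcb] add [npmpm] -> 9 lines: xiz lkf rjeax boiu mcajn gzn npmpm rzd yrt
Hunk 4: at line 5 remove [npmpm] add [warz,leqre] -> 10 lines: xiz lkf rjeax boiu mcajn gzn warz leqre rzd yrt
Hunk 5: at line 6 remove [warz,leqre,rzd] add [eykmj] -> 8 lines: xiz lkf rjeax boiu mcajn gzn eykmj yrt
Hunk 6: at line 5 remove [gzn] add [qgx] -> 8 lines: xiz lkf rjeax boiu mcajn qgx eykmj yrt
Final line count: 8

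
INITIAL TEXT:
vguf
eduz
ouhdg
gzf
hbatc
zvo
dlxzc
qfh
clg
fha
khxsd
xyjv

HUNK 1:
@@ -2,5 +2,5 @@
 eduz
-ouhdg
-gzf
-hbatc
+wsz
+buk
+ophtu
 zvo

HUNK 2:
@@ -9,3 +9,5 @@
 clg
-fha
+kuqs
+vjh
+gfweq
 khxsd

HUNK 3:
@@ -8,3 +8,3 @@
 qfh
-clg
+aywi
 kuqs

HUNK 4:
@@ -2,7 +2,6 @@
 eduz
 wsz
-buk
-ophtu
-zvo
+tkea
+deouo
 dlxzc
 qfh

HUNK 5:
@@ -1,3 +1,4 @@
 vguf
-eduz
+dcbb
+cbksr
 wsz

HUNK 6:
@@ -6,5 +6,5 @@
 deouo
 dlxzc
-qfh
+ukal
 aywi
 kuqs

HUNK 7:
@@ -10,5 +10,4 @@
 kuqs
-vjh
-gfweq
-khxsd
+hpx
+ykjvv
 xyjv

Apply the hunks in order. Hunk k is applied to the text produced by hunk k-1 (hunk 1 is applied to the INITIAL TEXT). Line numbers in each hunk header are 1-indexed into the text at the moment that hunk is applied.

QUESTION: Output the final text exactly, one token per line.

Answer: vguf
dcbb
cbksr
wsz
tkea
deouo
dlxzc
ukal
aywi
kuqs
hpx
ykjvv
xyjv

Derivation:
Hunk 1: at line 2 remove [ouhdg,gzf,hbatc] add [wsz,buk,ophtu] -> 12 lines: vguf eduz wsz buk ophtu zvo dlxzc qfh clg fha khxsd xyjv
Hunk 2: at line 9 remove [fha] add [kuqs,vjh,gfweq] -> 14 lines: vguf eduz wsz buk ophtu zvo dlxzc qfh clg kuqs vjh gfweq khxsd xyjv
Hunk 3: at line 8 remove [clg] add [aywi] -> 14 lines: vguf eduz wsz buk ophtu zvo dlxzc qfh aywi kuqs vjh gfweq khxsd xyjv
Hunk 4: at line 2 remove [buk,ophtu,zvo] add [tkea,deouo] -> 13 lines: vguf eduz wsz tkea deouo dlxzc qfh aywi kuqs vjh gfweq khxsd xyjv
Hunk 5: at line 1 remove [eduz] add [dcbb,cbksr] -> 14 lines: vguf dcbb cbksr wsz tkea deouo dlxzc qfh aywi kuqs vjh gfweq khxsd xyjv
Hunk 6: at line 6 remove [qfh] add [ukal] -> 14 lines: vguf dcbb cbksr wsz tkea deouo dlxzc ukal aywi kuqs vjh gfweq khxsd xyjv
Hunk 7: at line 10 remove [vjh,gfweq,khxsd] add [hpx,ykjvv] -> 13 lines: vguf dcbb cbksr wsz tkea deouo dlxzc ukal aywi kuqs hpx ykjvv xyjv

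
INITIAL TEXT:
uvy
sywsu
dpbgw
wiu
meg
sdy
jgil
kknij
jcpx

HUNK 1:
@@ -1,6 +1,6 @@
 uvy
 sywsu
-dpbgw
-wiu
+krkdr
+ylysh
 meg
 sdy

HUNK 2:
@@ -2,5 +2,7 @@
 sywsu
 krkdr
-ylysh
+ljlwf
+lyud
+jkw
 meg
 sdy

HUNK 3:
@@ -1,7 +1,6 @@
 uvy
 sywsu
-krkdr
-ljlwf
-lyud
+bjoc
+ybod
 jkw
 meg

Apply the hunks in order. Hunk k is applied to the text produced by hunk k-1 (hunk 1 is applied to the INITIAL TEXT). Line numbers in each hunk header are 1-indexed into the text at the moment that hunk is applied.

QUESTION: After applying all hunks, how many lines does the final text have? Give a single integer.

Hunk 1: at line 1 remove [dpbgw,wiu] add [krkdr,ylysh] -> 9 lines: uvy sywsu krkdr ylysh meg sdy jgil kknij jcpx
Hunk 2: at line 2 remove [ylysh] add [ljlwf,lyud,jkw] -> 11 lines: uvy sywsu krkdr ljlwf lyud jkw meg sdy jgil kknij jcpx
Hunk 3: at line 1 remove [krkdr,ljlwf,lyud] add [bjoc,ybod] -> 10 lines: uvy sywsu bjoc ybod jkw meg sdy jgil kknij jcpx
Final line count: 10

Answer: 10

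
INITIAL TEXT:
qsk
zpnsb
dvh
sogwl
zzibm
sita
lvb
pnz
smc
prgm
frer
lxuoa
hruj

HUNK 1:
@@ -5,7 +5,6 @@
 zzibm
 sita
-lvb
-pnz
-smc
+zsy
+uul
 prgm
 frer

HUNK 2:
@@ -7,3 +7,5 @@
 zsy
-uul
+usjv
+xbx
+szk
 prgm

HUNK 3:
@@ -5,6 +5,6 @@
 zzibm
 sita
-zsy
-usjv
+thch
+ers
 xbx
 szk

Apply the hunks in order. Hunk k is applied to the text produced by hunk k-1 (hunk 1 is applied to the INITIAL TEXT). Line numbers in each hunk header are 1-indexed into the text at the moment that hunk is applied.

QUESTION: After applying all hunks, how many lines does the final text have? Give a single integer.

Answer: 14

Derivation:
Hunk 1: at line 5 remove [lvb,pnz,smc] add [zsy,uul] -> 12 lines: qsk zpnsb dvh sogwl zzibm sita zsy uul prgm frer lxuoa hruj
Hunk 2: at line 7 remove [uul] add [usjv,xbx,szk] -> 14 lines: qsk zpnsb dvh sogwl zzibm sita zsy usjv xbx szk prgm frer lxuoa hruj
Hunk 3: at line 5 remove [zsy,usjv] add [thch,ers] -> 14 lines: qsk zpnsb dvh sogwl zzibm sita thch ers xbx szk prgm frer lxuoa hruj
Final line count: 14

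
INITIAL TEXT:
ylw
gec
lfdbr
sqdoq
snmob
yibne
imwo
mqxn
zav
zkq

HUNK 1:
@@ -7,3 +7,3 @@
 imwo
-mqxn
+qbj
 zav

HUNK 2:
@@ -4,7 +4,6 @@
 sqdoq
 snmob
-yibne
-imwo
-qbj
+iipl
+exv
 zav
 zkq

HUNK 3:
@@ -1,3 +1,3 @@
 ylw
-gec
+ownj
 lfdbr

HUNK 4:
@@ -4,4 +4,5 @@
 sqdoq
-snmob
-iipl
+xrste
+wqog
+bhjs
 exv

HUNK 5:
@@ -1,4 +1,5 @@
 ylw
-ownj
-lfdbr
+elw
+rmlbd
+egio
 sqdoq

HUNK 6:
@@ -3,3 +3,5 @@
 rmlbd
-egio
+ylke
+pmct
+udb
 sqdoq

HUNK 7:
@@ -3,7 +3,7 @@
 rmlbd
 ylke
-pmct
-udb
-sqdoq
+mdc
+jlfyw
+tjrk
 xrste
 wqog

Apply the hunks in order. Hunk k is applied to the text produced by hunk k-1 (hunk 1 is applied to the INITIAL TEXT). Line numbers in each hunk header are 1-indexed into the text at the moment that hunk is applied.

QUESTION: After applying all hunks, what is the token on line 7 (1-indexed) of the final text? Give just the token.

Answer: tjrk

Derivation:
Hunk 1: at line 7 remove [mqxn] add [qbj] -> 10 lines: ylw gec lfdbr sqdoq snmob yibne imwo qbj zav zkq
Hunk 2: at line 4 remove [yibne,imwo,qbj] add [iipl,exv] -> 9 lines: ylw gec lfdbr sqdoq snmob iipl exv zav zkq
Hunk 3: at line 1 remove [gec] add [ownj] -> 9 lines: ylw ownj lfdbr sqdoq snmob iipl exv zav zkq
Hunk 4: at line 4 remove [snmob,iipl] add [xrste,wqog,bhjs] -> 10 lines: ylw ownj lfdbr sqdoq xrste wqog bhjs exv zav zkq
Hunk 5: at line 1 remove [ownj,lfdbr] add [elw,rmlbd,egio] -> 11 lines: ylw elw rmlbd egio sqdoq xrste wqog bhjs exv zav zkq
Hunk 6: at line 3 remove [egio] add [ylke,pmct,udb] -> 13 lines: ylw elw rmlbd ylke pmct udb sqdoq xrste wqog bhjs exv zav zkq
Hunk 7: at line 3 remove [pmct,udb,sqdoq] add [mdc,jlfyw,tjrk] -> 13 lines: ylw elw rmlbd ylke mdc jlfyw tjrk xrste wqog bhjs exv zav zkq
Final line 7: tjrk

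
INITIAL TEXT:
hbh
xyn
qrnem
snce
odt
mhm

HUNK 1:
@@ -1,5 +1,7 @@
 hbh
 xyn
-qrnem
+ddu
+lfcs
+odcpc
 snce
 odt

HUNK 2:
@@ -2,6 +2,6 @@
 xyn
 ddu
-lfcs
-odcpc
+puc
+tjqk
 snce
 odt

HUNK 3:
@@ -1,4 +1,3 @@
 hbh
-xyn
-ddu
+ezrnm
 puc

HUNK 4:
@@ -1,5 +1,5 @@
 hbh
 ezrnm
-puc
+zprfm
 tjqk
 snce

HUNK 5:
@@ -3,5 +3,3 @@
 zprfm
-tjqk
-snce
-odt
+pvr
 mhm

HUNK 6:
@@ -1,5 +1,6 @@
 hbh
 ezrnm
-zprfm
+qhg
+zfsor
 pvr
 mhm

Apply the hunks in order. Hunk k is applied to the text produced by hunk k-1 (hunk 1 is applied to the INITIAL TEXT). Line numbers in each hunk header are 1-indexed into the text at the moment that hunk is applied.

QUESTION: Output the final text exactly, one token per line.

Hunk 1: at line 1 remove [qrnem] add [ddu,lfcs,odcpc] -> 8 lines: hbh xyn ddu lfcs odcpc snce odt mhm
Hunk 2: at line 2 remove [lfcs,odcpc] add [puc,tjqk] -> 8 lines: hbh xyn ddu puc tjqk snce odt mhm
Hunk 3: at line 1 remove [xyn,ddu] add [ezrnm] -> 7 lines: hbh ezrnm puc tjqk snce odt mhm
Hunk 4: at line 1 remove [puc] add [zprfm] -> 7 lines: hbh ezrnm zprfm tjqk snce odt mhm
Hunk 5: at line 3 remove [tjqk,snce,odt] add [pvr] -> 5 lines: hbh ezrnm zprfm pvr mhm
Hunk 6: at line 1 remove [zprfm] add [qhg,zfsor] -> 6 lines: hbh ezrnm qhg zfsor pvr mhm

Answer: hbh
ezrnm
qhg
zfsor
pvr
mhm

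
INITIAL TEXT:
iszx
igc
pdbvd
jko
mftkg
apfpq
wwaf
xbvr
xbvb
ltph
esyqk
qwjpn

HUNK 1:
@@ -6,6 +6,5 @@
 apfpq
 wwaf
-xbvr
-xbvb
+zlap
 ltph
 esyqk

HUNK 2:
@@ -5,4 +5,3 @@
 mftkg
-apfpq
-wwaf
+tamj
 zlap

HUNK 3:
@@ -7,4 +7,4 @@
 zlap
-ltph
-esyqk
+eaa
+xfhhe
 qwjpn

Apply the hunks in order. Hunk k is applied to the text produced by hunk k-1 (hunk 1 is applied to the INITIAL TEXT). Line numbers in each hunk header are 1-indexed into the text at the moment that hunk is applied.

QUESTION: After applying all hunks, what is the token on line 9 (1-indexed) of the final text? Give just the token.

Answer: xfhhe

Derivation:
Hunk 1: at line 6 remove [xbvr,xbvb] add [zlap] -> 11 lines: iszx igc pdbvd jko mftkg apfpq wwaf zlap ltph esyqk qwjpn
Hunk 2: at line 5 remove [apfpq,wwaf] add [tamj] -> 10 lines: iszx igc pdbvd jko mftkg tamj zlap ltph esyqk qwjpn
Hunk 3: at line 7 remove [ltph,esyqk] add [eaa,xfhhe] -> 10 lines: iszx igc pdbvd jko mftkg tamj zlap eaa xfhhe qwjpn
Final line 9: xfhhe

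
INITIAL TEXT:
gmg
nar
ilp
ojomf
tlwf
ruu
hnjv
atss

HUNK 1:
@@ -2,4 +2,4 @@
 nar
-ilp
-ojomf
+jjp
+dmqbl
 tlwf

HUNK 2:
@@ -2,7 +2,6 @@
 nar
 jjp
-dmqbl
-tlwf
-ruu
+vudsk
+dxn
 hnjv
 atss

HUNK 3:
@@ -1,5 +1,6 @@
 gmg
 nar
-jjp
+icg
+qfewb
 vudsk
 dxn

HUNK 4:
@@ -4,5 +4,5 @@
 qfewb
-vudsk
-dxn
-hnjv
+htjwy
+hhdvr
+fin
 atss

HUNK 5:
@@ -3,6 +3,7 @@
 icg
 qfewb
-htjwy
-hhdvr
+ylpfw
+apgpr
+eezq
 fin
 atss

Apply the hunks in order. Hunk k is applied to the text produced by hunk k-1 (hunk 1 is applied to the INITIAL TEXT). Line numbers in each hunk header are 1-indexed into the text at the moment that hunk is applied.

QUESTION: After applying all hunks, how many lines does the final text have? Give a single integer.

Hunk 1: at line 2 remove [ilp,ojomf] add [jjp,dmqbl] -> 8 lines: gmg nar jjp dmqbl tlwf ruu hnjv atss
Hunk 2: at line 2 remove [dmqbl,tlwf,ruu] add [vudsk,dxn] -> 7 lines: gmg nar jjp vudsk dxn hnjv atss
Hunk 3: at line 1 remove [jjp] add [icg,qfewb] -> 8 lines: gmg nar icg qfewb vudsk dxn hnjv atss
Hunk 4: at line 4 remove [vudsk,dxn,hnjv] add [htjwy,hhdvr,fin] -> 8 lines: gmg nar icg qfewb htjwy hhdvr fin atss
Hunk 5: at line 3 remove [htjwy,hhdvr] add [ylpfw,apgpr,eezq] -> 9 lines: gmg nar icg qfewb ylpfw apgpr eezq fin atss
Final line count: 9

Answer: 9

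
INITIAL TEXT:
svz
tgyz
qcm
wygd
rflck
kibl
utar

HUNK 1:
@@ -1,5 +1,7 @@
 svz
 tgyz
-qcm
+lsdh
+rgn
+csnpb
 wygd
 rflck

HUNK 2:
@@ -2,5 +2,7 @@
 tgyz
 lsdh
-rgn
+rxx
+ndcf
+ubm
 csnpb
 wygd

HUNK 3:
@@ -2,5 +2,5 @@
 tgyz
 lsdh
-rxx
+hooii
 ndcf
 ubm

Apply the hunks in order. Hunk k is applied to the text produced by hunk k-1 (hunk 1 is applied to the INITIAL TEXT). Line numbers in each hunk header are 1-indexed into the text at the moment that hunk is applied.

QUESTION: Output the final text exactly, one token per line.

Answer: svz
tgyz
lsdh
hooii
ndcf
ubm
csnpb
wygd
rflck
kibl
utar

Derivation:
Hunk 1: at line 1 remove [qcm] add [lsdh,rgn,csnpb] -> 9 lines: svz tgyz lsdh rgn csnpb wygd rflck kibl utar
Hunk 2: at line 2 remove [rgn] add [rxx,ndcf,ubm] -> 11 lines: svz tgyz lsdh rxx ndcf ubm csnpb wygd rflck kibl utar
Hunk 3: at line 2 remove [rxx] add [hooii] -> 11 lines: svz tgyz lsdh hooii ndcf ubm csnpb wygd rflck kibl utar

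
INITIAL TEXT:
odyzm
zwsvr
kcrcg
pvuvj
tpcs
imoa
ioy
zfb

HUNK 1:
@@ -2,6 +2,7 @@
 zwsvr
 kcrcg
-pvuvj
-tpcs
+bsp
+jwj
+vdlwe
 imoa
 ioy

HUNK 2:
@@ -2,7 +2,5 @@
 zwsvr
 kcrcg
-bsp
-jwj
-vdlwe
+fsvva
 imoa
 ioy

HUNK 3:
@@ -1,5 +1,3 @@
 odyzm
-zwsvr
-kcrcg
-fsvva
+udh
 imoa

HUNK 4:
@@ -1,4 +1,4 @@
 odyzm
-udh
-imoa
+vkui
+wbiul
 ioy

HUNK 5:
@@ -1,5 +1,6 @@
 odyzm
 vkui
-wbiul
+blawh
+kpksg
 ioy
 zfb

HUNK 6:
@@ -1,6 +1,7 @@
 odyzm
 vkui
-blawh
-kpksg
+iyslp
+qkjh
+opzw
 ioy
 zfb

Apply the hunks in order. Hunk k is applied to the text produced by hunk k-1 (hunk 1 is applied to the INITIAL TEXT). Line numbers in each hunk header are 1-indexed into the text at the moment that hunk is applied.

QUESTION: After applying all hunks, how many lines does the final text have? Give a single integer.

Hunk 1: at line 2 remove [pvuvj,tpcs] add [bsp,jwj,vdlwe] -> 9 lines: odyzm zwsvr kcrcg bsp jwj vdlwe imoa ioy zfb
Hunk 2: at line 2 remove [bsp,jwj,vdlwe] add [fsvva] -> 7 lines: odyzm zwsvr kcrcg fsvva imoa ioy zfb
Hunk 3: at line 1 remove [zwsvr,kcrcg,fsvva] add [udh] -> 5 lines: odyzm udh imoa ioy zfb
Hunk 4: at line 1 remove [udh,imoa] add [vkui,wbiul] -> 5 lines: odyzm vkui wbiul ioy zfb
Hunk 5: at line 1 remove [wbiul] add [blawh,kpksg] -> 6 lines: odyzm vkui blawh kpksg ioy zfb
Hunk 6: at line 1 remove [blawh,kpksg] add [iyslp,qkjh,opzw] -> 7 lines: odyzm vkui iyslp qkjh opzw ioy zfb
Final line count: 7

Answer: 7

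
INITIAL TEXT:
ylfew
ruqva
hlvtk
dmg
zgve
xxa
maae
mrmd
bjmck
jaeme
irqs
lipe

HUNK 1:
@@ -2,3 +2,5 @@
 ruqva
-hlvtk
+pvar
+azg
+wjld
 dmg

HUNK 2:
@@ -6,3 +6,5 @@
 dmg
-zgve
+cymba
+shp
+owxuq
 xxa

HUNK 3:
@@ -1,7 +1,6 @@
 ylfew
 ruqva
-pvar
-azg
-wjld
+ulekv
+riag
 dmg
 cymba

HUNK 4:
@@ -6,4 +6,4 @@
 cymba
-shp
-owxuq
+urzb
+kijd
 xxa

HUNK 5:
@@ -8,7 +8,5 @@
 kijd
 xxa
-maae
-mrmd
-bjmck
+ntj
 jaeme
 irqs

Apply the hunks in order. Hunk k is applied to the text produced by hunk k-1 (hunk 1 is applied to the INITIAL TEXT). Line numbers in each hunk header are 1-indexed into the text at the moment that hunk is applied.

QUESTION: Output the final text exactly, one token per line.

Answer: ylfew
ruqva
ulekv
riag
dmg
cymba
urzb
kijd
xxa
ntj
jaeme
irqs
lipe

Derivation:
Hunk 1: at line 2 remove [hlvtk] add [pvar,azg,wjld] -> 14 lines: ylfew ruqva pvar azg wjld dmg zgve xxa maae mrmd bjmck jaeme irqs lipe
Hunk 2: at line 6 remove [zgve] add [cymba,shp,owxuq] -> 16 lines: ylfew ruqva pvar azg wjld dmg cymba shp owxuq xxa maae mrmd bjmck jaeme irqs lipe
Hunk 3: at line 1 remove [pvar,azg,wjld] add [ulekv,riag] -> 15 lines: ylfew ruqva ulekv riag dmg cymba shp owxuq xxa maae mrmd bjmck jaeme irqs lipe
Hunk 4: at line 6 remove [shp,owxuq] add [urzb,kijd] -> 15 lines: ylfew ruqva ulekv riag dmg cymba urzb kijd xxa maae mrmd bjmck jaeme irqs lipe
Hunk 5: at line 8 remove [maae,mrmd,bjmck] add [ntj] -> 13 lines: ylfew ruqva ulekv riag dmg cymba urzb kijd xxa ntj jaeme irqs lipe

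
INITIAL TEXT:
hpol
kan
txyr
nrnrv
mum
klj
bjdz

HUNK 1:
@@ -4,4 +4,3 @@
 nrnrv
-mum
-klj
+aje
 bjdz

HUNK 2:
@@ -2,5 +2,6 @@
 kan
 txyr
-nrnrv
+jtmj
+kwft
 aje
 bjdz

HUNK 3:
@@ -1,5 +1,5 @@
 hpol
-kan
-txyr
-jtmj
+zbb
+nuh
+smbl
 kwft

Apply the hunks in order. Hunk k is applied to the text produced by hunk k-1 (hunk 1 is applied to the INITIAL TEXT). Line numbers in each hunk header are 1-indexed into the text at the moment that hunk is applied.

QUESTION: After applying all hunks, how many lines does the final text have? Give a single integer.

Hunk 1: at line 4 remove [mum,klj] add [aje] -> 6 lines: hpol kan txyr nrnrv aje bjdz
Hunk 2: at line 2 remove [nrnrv] add [jtmj,kwft] -> 7 lines: hpol kan txyr jtmj kwft aje bjdz
Hunk 3: at line 1 remove [kan,txyr,jtmj] add [zbb,nuh,smbl] -> 7 lines: hpol zbb nuh smbl kwft aje bjdz
Final line count: 7

Answer: 7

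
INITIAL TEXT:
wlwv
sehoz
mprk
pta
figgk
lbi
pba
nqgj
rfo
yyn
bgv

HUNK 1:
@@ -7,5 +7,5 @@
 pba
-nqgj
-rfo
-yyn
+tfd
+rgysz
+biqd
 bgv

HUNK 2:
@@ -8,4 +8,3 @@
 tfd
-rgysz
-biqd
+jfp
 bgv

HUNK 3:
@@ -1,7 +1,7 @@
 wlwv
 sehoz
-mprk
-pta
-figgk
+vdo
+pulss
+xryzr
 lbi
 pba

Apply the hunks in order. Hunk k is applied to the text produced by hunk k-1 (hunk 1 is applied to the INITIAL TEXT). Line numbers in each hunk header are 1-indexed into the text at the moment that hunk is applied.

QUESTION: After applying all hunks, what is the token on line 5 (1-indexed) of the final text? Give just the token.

Answer: xryzr

Derivation:
Hunk 1: at line 7 remove [nqgj,rfo,yyn] add [tfd,rgysz,biqd] -> 11 lines: wlwv sehoz mprk pta figgk lbi pba tfd rgysz biqd bgv
Hunk 2: at line 8 remove [rgysz,biqd] add [jfp] -> 10 lines: wlwv sehoz mprk pta figgk lbi pba tfd jfp bgv
Hunk 3: at line 1 remove [mprk,pta,figgk] add [vdo,pulss,xryzr] -> 10 lines: wlwv sehoz vdo pulss xryzr lbi pba tfd jfp bgv
Final line 5: xryzr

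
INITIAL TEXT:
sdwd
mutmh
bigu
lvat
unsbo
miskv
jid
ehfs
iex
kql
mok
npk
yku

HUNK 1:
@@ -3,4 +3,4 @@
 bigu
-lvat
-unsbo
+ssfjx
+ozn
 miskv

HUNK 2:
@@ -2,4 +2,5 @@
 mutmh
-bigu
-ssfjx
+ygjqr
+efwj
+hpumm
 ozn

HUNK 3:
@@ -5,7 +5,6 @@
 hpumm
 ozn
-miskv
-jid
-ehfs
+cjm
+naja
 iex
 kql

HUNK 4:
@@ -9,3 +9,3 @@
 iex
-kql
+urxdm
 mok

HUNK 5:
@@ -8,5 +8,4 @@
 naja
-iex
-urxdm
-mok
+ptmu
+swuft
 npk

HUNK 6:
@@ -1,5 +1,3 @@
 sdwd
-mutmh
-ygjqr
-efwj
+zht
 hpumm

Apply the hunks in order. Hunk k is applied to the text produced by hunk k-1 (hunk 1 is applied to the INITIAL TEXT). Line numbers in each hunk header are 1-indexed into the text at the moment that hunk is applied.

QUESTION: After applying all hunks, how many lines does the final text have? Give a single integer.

Answer: 10

Derivation:
Hunk 1: at line 3 remove [lvat,unsbo] add [ssfjx,ozn] -> 13 lines: sdwd mutmh bigu ssfjx ozn miskv jid ehfs iex kql mok npk yku
Hunk 2: at line 2 remove [bigu,ssfjx] add [ygjqr,efwj,hpumm] -> 14 lines: sdwd mutmh ygjqr efwj hpumm ozn miskv jid ehfs iex kql mok npk yku
Hunk 3: at line 5 remove [miskv,jid,ehfs] add [cjm,naja] -> 13 lines: sdwd mutmh ygjqr efwj hpumm ozn cjm naja iex kql mok npk yku
Hunk 4: at line 9 remove [kql] add [urxdm] -> 13 lines: sdwd mutmh ygjqr efwj hpumm ozn cjm naja iex urxdm mok npk yku
Hunk 5: at line 8 remove [iex,urxdm,mok] add [ptmu,swuft] -> 12 lines: sdwd mutmh ygjqr efwj hpumm ozn cjm naja ptmu swuft npk yku
Hunk 6: at line 1 remove [mutmh,ygjqr,efwj] add [zht] -> 10 lines: sdwd zht hpumm ozn cjm naja ptmu swuft npk yku
Final line count: 10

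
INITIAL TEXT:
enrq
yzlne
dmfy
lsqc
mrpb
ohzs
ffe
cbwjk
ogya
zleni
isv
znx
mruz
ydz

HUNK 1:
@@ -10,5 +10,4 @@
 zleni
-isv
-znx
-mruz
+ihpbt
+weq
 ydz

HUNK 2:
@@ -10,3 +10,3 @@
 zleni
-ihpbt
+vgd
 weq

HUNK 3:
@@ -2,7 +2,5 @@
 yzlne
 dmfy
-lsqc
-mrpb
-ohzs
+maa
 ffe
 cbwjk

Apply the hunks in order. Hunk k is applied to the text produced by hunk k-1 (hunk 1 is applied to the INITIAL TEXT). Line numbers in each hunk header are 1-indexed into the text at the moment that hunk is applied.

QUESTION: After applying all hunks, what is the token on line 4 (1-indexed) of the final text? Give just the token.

Answer: maa

Derivation:
Hunk 1: at line 10 remove [isv,znx,mruz] add [ihpbt,weq] -> 13 lines: enrq yzlne dmfy lsqc mrpb ohzs ffe cbwjk ogya zleni ihpbt weq ydz
Hunk 2: at line 10 remove [ihpbt] add [vgd] -> 13 lines: enrq yzlne dmfy lsqc mrpb ohzs ffe cbwjk ogya zleni vgd weq ydz
Hunk 3: at line 2 remove [lsqc,mrpb,ohzs] add [maa] -> 11 lines: enrq yzlne dmfy maa ffe cbwjk ogya zleni vgd weq ydz
Final line 4: maa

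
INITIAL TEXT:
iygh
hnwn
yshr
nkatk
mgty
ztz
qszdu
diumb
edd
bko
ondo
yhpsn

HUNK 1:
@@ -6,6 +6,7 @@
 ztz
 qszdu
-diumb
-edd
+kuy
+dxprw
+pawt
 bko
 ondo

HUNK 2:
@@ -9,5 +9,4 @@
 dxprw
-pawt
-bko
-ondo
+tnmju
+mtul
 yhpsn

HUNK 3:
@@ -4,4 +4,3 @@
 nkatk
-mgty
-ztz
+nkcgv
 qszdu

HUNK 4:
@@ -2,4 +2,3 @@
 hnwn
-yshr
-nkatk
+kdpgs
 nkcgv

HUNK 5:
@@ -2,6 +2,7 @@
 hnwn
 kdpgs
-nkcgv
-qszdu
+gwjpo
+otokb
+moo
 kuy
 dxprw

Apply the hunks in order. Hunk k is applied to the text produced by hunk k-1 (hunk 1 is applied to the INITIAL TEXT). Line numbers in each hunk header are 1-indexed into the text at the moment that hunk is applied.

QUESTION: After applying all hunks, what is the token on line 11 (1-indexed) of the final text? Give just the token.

Hunk 1: at line 6 remove [diumb,edd] add [kuy,dxprw,pawt] -> 13 lines: iygh hnwn yshr nkatk mgty ztz qszdu kuy dxprw pawt bko ondo yhpsn
Hunk 2: at line 9 remove [pawt,bko,ondo] add [tnmju,mtul] -> 12 lines: iygh hnwn yshr nkatk mgty ztz qszdu kuy dxprw tnmju mtul yhpsn
Hunk 3: at line 4 remove [mgty,ztz] add [nkcgv] -> 11 lines: iygh hnwn yshr nkatk nkcgv qszdu kuy dxprw tnmju mtul yhpsn
Hunk 4: at line 2 remove [yshr,nkatk] add [kdpgs] -> 10 lines: iygh hnwn kdpgs nkcgv qszdu kuy dxprw tnmju mtul yhpsn
Hunk 5: at line 2 remove [nkcgv,qszdu] add [gwjpo,otokb,moo] -> 11 lines: iygh hnwn kdpgs gwjpo otokb moo kuy dxprw tnmju mtul yhpsn
Final line 11: yhpsn

Answer: yhpsn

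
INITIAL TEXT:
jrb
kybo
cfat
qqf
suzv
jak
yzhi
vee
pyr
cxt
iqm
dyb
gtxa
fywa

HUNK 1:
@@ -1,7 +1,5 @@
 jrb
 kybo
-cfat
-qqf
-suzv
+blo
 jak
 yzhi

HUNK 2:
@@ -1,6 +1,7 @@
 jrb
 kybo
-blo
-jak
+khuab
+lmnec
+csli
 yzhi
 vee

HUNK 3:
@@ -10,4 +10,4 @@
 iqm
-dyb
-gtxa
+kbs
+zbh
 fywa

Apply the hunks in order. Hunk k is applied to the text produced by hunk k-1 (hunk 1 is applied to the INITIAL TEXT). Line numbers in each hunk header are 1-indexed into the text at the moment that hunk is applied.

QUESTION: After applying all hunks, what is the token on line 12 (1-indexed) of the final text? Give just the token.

Answer: zbh

Derivation:
Hunk 1: at line 1 remove [cfat,qqf,suzv] add [blo] -> 12 lines: jrb kybo blo jak yzhi vee pyr cxt iqm dyb gtxa fywa
Hunk 2: at line 1 remove [blo,jak] add [khuab,lmnec,csli] -> 13 lines: jrb kybo khuab lmnec csli yzhi vee pyr cxt iqm dyb gtxa fywa
Hunk 3: at line 10 remove [dyb,gtxa] add [kbs,zbh] -> 13 lines: jrb kybo khuab lmnec csli yzhi vee pyr cxt iqm kbs zbh fywa
Final line 12: zbh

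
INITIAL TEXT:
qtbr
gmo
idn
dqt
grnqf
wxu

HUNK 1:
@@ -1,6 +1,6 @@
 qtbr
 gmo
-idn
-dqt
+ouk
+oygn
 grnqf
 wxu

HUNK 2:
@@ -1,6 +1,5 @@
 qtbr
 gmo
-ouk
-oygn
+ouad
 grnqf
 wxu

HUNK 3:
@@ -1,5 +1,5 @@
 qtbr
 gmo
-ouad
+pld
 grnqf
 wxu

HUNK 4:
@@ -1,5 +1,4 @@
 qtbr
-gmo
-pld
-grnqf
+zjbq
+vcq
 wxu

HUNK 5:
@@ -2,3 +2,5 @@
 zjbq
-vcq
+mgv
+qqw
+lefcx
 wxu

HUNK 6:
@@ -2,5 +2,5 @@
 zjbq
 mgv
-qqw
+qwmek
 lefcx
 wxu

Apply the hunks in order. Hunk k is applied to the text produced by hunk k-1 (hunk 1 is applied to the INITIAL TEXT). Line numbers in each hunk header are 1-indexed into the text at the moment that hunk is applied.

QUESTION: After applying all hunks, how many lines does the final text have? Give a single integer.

Answer: 6

Derivation:
Hunk 1: at line 1 remove [idn,dqt] add [ouk,oygn] -> 6 lines: qtbr gmo ouk oygn grnqf wxu
Hunk 2: at line 1 remove [ouk,oygn] add [ouad] -> 5 lines: qtbr gmo ouad grnqf wxu
Hunk 3: at line 1 remove [ouad] add [pld] -> 5 lines: qtbr gmo pld grnqf wxu
Hunk 4: at line 1 remove [gmo,pld,grnqf] add [zjbq,vcq] -> 4 lines: qtbr zjbq vcq wxu
Hunk 5: at line 2 remove [vcq] add [mgv,qqw,lefcx] -> 6 lines: qtbr zjbq mgv qqw lefcx wxu
Hunk 6: at line 2 remove [qqw] add [qwmek] -> 6 lines: qtbr zjbq mgv qwmek lefcx wxu
Final line count: 6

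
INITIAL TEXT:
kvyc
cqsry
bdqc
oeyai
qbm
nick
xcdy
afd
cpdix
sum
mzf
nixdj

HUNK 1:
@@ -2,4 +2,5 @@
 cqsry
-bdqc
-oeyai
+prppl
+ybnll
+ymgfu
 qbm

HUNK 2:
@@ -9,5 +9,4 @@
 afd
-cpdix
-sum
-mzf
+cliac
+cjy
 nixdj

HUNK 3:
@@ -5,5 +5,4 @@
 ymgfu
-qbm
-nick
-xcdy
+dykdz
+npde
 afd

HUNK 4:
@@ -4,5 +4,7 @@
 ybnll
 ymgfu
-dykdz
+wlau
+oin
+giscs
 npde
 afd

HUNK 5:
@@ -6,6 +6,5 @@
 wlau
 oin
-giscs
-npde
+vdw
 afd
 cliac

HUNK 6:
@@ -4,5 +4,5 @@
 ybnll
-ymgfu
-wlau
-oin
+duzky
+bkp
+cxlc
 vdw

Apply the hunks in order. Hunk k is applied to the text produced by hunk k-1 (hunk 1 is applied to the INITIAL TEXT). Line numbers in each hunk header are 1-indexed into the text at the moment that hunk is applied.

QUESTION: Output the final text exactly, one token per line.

Hunk 1: at line 2 remove [bdqc,oeyai] add [prppl,ybnll,ymgfu] -> 13 lines: kvyc cqsry prppl ybnll ymgfu qbm nick xcdy afd cpdix sum mzf nixdj
Hunk 2: at line 9 remove [cpdix,sum,mzf] add [cliac,cjy] -> 12 lines: kvyc cqsry prppl ybnll ymgfu qbm nick xcdy afd cliac cjy nixdj
Hunk 3: at line 5 remove [qbm,nick,xcdy] add [dykdz,npde] -> 11 lines: kvyc cqsry prppl ybnll ymgfu dykdz npde afd cliac cjy nixdj
Hunk 4: at line 4 remove [dykdz] add [wlau,oin,giscs] -> 13 lines: kvyc cqsry prppl ybnll ymgfu wlau oin giscs npde afd cliac cjy nixdj
Hunk 5: at line 6 remove [giscs,npde] add [vdw] -> 12 lines: kvyc cqsry prppl ybnll ymgfu wlau oin vdw afd cliac cjy nixdj
Hunk 6: at line 4 remove [ymgfu,wlau,oin] add [duzky,bkp,cxlc] -> 12 lines: kvyc cqsry prppl ybnll duzky bkp cxlc vdw afd cliac cjy nixdj

Answer: kvyc
cqsry
prppl
ybnll
duzky
bkp
cxlc
vdw
afd
cliac
cjy
nixdj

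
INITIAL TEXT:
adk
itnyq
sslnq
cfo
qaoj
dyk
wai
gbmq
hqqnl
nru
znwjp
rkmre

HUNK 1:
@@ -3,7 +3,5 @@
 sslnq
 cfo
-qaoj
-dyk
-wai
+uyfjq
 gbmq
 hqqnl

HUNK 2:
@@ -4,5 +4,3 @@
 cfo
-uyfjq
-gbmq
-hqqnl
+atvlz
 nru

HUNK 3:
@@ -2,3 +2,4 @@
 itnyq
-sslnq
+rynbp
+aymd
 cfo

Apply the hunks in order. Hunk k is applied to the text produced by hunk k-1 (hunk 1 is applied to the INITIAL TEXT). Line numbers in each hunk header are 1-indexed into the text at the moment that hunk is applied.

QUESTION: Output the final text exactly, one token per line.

Answer: adk
itnyq
rynbp
aymd
cfo
atvlz
nru
znwjp
rkmre

Derivation:
Hunk 1: at line 3 remove [qaoj,dyk,wai] add [uyfjq] -> 10 lines: adk itnyq sslnq cfo uyfjq gbmq hqqnl nru znwjp rkmre
Hunk 2: at line 4 remove [uyfjq,gbmq,hqqnl] add [atvlz] -> 8 lines: adk itnyq sslnq cfo atvlz nru znwjp rkmre
Hunk 3: at line 2 remove [sslnq] add [rynbp,aymd] -> 9 lines: adk itnyq rynbp aymd cfo atvlz nru znwjp rkmre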